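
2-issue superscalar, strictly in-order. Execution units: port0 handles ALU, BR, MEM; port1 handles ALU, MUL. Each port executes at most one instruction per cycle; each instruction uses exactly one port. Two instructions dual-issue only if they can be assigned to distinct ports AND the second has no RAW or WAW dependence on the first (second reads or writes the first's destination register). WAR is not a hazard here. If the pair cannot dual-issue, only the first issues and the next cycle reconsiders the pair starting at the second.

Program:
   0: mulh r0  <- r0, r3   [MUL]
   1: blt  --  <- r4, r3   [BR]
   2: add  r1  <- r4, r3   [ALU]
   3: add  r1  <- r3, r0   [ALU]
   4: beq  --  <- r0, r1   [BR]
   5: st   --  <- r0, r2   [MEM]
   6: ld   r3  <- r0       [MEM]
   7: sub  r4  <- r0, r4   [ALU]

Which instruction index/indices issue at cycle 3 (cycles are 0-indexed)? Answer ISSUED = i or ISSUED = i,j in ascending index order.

  cy0 -> i0+i1 (mulh.MUL blt.BR) dual
  cy1 -> i2 (add.ALU) WAW r1
  cy2 -> i3 (add.ALU) RAW r1
  cy3 -> i4 (beq.BR) no-port BR/MEM
  cy4 -> i5 (st.MEM) no-port MEM/MEM
  cy5 -> i6+i7 (ld.MEM sub.ALU) dual

ISSUED = 4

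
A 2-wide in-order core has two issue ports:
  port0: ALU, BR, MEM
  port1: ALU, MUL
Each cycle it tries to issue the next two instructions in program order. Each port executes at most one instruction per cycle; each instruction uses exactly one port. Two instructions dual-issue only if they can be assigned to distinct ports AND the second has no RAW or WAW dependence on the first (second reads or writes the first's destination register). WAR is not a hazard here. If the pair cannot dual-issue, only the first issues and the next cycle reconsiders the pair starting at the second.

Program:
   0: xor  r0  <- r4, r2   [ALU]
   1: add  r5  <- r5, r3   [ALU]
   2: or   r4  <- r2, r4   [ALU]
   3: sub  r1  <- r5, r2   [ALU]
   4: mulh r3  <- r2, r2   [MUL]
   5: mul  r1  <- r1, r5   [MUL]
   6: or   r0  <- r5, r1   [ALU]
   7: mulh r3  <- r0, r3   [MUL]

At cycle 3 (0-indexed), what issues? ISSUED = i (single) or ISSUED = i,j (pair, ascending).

[0] i0/i1  xor/add  -- pair
[1] i2/i3  or/sub  -- pair
[2] i4  mulh  -- no-port MUL/MUL
[3] i5  mul  -- RAW r1
[4] i6  or  -- RAW r0
[5] i7  mulh  -- tail

ISSUED = 5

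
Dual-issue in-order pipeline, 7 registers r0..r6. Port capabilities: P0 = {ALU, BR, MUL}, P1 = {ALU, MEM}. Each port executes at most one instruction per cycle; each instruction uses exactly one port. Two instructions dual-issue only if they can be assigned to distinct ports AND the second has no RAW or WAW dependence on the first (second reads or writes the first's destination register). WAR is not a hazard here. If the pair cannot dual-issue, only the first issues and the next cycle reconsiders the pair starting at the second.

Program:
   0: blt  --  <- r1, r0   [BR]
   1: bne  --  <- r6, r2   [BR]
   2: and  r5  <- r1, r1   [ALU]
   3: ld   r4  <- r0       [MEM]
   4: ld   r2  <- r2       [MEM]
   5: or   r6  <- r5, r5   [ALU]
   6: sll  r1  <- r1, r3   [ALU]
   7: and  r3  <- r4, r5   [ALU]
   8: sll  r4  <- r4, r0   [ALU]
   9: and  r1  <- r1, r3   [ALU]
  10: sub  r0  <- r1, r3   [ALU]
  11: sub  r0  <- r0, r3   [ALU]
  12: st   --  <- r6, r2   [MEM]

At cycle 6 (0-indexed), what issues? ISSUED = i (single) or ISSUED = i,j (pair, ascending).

[0] i0  blt.BR  -- no-port BR/BR
[1] i1&i2  bne.BR+and.ALU  -- 2-wide
[2] i3  ld.MEM  -- no-port MEM/MEM
[3] i4&i5  ld.MEM+or.ALU  -- 2-wide
[4] i6&i7  sll.ALU+and.ALU  -- 2-wide
[5] i8&i9  sll.ALU+and.ALU  -- 2-wide
[6] i10  sub.ALU  -- RAW+WAW r0
[7] i11&i12  sub.ALU+st.MEM  -- 2-wide

ISSUED = 10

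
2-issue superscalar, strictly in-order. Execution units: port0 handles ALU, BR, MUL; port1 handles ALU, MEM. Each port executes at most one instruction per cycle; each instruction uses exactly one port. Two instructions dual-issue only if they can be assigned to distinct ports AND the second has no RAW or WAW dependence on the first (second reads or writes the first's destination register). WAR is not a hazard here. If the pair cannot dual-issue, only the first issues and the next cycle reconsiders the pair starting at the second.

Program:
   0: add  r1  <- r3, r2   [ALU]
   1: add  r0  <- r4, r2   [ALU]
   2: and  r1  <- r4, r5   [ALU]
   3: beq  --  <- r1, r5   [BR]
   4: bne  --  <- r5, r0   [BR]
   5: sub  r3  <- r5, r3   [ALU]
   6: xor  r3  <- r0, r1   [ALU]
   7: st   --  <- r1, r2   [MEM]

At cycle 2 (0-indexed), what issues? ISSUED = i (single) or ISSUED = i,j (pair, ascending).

ISSUED = 3

t=0 i0,i1:add/add ; dual
t=1 i2:and ; RAW r1
t=2 i3:beq ; no-port BR/BR
t=3 i4,i5:bne/sub ; dual
t=4 i6,i7:xor/st ; dual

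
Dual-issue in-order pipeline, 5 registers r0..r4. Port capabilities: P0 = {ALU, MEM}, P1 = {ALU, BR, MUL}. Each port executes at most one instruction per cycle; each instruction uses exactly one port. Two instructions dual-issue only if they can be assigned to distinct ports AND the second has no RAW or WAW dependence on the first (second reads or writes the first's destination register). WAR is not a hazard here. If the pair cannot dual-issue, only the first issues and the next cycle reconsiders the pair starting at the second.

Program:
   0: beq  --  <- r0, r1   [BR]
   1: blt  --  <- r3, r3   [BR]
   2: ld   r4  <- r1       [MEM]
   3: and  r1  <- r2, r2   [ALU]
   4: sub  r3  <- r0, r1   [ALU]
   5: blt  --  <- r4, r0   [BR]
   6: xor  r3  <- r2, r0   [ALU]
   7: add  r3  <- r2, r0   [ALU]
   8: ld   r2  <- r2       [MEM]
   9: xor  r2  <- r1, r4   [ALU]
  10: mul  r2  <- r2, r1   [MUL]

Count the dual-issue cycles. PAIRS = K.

PAIRS = 3

  cy0 -> i0 (beq.BR) no-port BR/BR
  cy1 -> i1+i2 (blt.BR+ld.MEM) pair
  cy2 -> i3 (and.ALU) RAW r1
  cy3 -> i4+i5 (sub.ALU+blt.BR) pair
  cy4 -> i6 (xor.ALU) WAW r3
  cy5 -> i7+i8 (add.ALU+ld.MEM) pair
  cy6 -> i9 (xor.ALU) RAW+WAW r2
  cy7 -> i10 (mul.MUL) tail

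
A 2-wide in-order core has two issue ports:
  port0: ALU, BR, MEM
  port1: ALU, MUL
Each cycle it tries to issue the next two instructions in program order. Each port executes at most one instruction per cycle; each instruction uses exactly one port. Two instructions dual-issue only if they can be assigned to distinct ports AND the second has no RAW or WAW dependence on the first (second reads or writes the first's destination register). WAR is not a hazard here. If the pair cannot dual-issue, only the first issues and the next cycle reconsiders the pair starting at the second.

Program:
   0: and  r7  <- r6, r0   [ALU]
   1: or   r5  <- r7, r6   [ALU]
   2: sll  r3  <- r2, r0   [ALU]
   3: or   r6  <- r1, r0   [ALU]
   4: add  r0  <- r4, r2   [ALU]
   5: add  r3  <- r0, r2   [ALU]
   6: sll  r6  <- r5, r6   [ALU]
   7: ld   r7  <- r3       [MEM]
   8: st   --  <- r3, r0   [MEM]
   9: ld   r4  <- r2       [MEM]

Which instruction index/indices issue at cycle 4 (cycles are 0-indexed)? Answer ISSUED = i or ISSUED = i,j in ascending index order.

0. and @i0  | RAW r7
1. or/sll @i1/i2  | dual
2. or/add @i3/i4  | dual
3. add/sll @i5/i6  | dual
4. ld @i7  | no-port MEM/MEM
5. st @i8  | no-port MEM/MEM
6. ld @i9  | tail

ISSUED = 7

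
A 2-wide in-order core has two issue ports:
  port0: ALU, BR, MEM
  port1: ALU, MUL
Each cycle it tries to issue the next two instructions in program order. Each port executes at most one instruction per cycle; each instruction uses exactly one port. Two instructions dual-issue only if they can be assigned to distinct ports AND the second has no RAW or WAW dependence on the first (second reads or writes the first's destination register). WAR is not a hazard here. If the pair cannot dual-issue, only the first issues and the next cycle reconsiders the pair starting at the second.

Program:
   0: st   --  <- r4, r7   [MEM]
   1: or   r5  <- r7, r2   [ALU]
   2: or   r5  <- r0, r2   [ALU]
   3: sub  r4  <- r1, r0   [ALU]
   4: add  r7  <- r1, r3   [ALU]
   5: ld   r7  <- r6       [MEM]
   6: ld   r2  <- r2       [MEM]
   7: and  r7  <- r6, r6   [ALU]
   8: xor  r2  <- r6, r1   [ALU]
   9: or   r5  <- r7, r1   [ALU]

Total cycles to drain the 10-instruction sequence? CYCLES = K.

CYCLES = 6

[0] i0&i1  st.MEM;or.ALU  -- dual
[1] i2&i3  or.ALU;sub.ALU  -- dual
[2] i4  add.ALU  -- WAW r7
[3] i5  ld.MEM  -- no-port MEM/MEM
[4] i6&i7  ld.MEM;and.ALU  -- dual
[5] i8&i9  xor.ALU;or.ALU  -- dual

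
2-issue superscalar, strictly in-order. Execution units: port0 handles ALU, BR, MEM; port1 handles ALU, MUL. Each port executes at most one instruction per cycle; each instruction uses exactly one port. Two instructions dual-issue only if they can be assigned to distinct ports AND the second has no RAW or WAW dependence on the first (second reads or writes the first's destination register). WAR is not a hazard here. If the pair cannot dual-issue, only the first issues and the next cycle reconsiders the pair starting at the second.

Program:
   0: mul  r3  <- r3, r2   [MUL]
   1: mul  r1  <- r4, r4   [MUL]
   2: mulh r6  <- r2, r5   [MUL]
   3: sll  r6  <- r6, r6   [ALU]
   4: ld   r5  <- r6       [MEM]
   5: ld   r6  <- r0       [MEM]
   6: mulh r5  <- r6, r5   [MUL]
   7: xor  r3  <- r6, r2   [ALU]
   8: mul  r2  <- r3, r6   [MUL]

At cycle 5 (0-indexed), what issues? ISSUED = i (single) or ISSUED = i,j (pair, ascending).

ISSUED = 5

0. mul.MUL @i0  | no-port MUL/MUL
1. mul.MUL @i1  | no-port MUL/MUL
2. mulh.MUL @i2  | RAW+WAW r6
3. sll.ALU @i3  | RAW r6
4. ld.MEM @i4  | no-port MEM/MEM
5. ld.MEM @i5  | RAW r6
6. mulh.MUL+xor.ALU @i6,i7  | dual
7. mul.MUL @i8  | tail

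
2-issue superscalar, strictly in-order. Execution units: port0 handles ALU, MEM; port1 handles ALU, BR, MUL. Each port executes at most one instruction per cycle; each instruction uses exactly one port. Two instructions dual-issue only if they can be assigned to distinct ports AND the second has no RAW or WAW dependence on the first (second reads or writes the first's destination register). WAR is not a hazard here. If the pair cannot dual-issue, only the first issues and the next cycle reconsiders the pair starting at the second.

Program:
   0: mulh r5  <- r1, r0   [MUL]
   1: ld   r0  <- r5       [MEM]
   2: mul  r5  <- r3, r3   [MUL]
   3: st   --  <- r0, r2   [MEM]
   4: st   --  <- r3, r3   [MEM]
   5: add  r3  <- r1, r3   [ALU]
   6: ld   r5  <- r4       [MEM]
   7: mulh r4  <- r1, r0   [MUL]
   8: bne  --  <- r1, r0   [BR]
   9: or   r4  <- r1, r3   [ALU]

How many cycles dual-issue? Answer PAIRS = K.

t=0 i0:mulh.MUL ; RAW r5
t=1 i1/i2:ld.MEM;mul.MUL ; pair
t=2 i3:st.MEM ; no-port MEM/MEM
t=3 i4/i5:st.MEM;add.ALU ; pair
t=4 i6/i7:ld.MEM;mulh.MUL ; pair
t=5 i8/i9:bne.BR;or.ALU ; pair

PAIRS = 4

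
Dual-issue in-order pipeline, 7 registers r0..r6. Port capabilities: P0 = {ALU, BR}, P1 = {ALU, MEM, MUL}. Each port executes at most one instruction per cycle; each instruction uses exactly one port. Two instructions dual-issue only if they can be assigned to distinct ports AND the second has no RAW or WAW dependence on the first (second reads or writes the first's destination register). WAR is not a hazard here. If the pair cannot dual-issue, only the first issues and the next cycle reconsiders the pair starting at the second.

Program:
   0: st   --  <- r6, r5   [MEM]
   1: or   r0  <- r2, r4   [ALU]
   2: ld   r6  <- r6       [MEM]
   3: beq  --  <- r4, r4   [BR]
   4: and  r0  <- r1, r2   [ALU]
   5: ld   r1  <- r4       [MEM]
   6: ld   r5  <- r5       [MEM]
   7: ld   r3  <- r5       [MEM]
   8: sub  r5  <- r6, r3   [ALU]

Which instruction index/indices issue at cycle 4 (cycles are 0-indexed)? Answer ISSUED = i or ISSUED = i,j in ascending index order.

#0 head=0: st.MEM or.ALU i0&i1 2-wide
#1 head=2: ld.MEM beq.BR i2&i3 2-wide
#2 head=4: and.ALU ld.MEM i4&i5 2-wide
#3 head=6: ld.MEM i6 no-port MEM/MEM
#4 head=7: ld.MEM i7 RAW r3
#5 head=8: sub.ALU i8 tail

ISSUED = 7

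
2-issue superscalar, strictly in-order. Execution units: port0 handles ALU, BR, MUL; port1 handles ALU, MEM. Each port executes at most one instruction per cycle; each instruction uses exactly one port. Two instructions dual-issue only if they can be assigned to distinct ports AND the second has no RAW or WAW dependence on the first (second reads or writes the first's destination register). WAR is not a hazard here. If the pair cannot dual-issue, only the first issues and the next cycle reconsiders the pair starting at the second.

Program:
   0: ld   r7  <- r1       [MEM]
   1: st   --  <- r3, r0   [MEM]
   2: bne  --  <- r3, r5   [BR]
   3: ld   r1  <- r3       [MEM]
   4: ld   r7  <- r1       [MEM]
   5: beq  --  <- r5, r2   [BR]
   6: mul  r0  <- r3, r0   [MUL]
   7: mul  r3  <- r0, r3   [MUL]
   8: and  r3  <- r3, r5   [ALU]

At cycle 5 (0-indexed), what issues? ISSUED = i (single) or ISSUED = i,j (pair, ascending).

ISSUED = 7

c0: i0 ld.MEM  no-port MEM/MEM
c1: i1,i2 st.MEM+bne.BR  pair
c2: i3 ld.MEM  no-port MEM/MEM
c3: i4,i5 ld.MEM+beq.BR  pair
c4: i6 mul.MUL  no-port MUL/MUL
c5: i7 mul.MUL  RAW+WAW r3
c6: i8 and.ALU  tail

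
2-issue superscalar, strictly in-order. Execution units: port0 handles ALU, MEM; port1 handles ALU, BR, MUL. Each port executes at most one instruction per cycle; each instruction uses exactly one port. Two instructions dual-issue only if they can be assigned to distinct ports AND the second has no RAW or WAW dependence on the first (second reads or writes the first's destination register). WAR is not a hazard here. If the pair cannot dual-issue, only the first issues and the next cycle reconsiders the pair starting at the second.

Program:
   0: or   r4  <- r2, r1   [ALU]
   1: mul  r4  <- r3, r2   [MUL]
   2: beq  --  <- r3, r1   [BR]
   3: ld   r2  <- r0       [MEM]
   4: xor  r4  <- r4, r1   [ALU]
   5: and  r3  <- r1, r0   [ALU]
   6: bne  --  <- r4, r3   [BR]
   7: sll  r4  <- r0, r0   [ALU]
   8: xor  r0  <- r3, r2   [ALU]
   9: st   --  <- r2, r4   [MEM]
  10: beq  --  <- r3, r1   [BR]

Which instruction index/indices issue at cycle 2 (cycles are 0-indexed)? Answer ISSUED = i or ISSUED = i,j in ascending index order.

ISSUED = 2,3

  cy0 -> i0 (or) WAW r4
  cy1 -> i1 (mul) no-port MUL/BR
  cy2 -> i2/i3 (beq;ld) pair
  cy3 -> i4/i5 (xor;and) pair
  cy4 -> i6/i7 (bne;sll) pair
  cy5 -> i8/i9 (xor;st) pair
  cy6 -> i10 (beq) tail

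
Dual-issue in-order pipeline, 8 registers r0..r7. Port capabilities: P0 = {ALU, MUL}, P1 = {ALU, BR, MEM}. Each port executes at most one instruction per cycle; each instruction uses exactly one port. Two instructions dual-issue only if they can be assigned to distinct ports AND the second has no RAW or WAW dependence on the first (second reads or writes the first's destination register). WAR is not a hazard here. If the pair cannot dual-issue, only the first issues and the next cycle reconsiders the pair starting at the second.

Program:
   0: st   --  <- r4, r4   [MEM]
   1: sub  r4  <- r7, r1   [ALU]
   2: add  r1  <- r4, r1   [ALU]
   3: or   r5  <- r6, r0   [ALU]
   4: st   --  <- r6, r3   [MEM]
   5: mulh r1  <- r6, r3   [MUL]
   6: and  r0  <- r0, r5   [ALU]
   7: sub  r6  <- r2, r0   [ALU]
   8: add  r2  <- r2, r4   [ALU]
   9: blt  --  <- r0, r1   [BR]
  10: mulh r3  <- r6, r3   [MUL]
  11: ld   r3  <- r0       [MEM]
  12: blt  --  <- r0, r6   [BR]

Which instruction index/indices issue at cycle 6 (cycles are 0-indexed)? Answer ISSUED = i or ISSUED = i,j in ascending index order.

c0: i0,i1 st.MEM;sub.ALU  2-wide
c1: i2,i3 add.ALU;or.ALU  2-wide
c2: i4,i5 st.MEM;mulh.MUL  2-wide
c3: i6 and.ALU  RAW r0
c4: i7,i8 sub.ALU;add.ALU  2-wide
c5: i9,i10 blt.BR;mulh.MUL  2-wide
c6: i11 ld.MEM  no-port MEM/BR
c7: i12 blt.BR  tail

ISSUED = 11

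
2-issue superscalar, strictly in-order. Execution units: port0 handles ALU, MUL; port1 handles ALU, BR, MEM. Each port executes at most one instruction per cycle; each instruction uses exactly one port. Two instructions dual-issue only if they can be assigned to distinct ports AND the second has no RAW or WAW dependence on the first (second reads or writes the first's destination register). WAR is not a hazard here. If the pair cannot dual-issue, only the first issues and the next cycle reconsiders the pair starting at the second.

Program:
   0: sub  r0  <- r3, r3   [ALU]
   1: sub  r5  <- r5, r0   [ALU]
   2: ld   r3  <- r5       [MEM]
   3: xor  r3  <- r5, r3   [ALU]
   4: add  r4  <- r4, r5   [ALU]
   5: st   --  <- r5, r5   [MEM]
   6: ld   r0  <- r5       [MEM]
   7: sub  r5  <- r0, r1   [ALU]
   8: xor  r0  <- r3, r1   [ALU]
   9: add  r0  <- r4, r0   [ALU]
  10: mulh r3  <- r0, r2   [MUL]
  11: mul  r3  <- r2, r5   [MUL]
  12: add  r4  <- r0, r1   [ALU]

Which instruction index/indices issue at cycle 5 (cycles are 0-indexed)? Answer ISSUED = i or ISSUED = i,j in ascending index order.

  cy0 -> i0 (sub) RAW r0
  cy1 -> i1 (sub) RAW r5
  cy2 -> i2 (ld) RAW+WAW r3
  cy3 -> i3,i4 (xor/add) 2-wide
  cy4 -> i5 (st) no-port MEM/MEM
  cy5 -> i6 (ld) RAW r0
  cy6 -> i7,i8 (sub/xor) 2-wide
  cy7 -> i9 (add) RAW r0
  cy8 -> i10 (mulh) no-port MUL/MUL
  cy9 -> i11,i12 (mul/add) 2-wide

ISSUED = 6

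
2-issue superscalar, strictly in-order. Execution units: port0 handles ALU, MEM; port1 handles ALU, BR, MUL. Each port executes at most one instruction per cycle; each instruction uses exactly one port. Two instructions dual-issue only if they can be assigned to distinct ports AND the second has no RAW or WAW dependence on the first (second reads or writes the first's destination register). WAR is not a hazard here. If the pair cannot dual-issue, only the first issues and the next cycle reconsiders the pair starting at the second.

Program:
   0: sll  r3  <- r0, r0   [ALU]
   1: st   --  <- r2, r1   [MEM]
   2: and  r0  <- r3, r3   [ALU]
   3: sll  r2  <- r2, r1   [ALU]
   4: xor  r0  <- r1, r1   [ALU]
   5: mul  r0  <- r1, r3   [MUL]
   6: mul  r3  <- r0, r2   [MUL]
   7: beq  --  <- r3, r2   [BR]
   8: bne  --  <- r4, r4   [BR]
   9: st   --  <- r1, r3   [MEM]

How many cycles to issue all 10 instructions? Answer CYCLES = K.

CYCLES = 7

[0] i0/i1  sll.ALU st.MEM  -- pair
[1] i2/i3  and.ALU sll.ALU  -- pair
[2] i4  xor.ALU  -- WAW r0
[3] i5  mul.MUL  -- no-port MUL/MUL
[4] i6  mul.MUL  -- no-port MUL/BR
[5] i7  beq.BR  -- no-port BR/BR
[6] i8/i9  bne.BR st.MEM  -- pair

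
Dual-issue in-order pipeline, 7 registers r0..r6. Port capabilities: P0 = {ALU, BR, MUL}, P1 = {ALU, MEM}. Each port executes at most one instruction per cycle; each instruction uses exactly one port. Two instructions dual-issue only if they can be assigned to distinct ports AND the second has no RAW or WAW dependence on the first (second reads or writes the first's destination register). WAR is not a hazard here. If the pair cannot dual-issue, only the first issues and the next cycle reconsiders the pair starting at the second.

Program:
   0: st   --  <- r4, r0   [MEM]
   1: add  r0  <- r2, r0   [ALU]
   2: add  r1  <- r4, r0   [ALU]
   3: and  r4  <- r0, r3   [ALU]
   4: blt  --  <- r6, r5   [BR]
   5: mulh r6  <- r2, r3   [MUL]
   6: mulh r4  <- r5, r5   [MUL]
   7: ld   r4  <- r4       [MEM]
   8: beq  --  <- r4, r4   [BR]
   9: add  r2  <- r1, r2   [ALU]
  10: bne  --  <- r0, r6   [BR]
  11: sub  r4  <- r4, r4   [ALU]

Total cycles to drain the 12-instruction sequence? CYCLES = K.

CYCLES = 8

#0 head=0: st.MEM+add.ALU i0&i1 pair
#1 head=2: add.ALU+and.ALU i2&i3 pair
#2 head=4: blt.BR i4 no-port BR/MUL
#3 head=5: mulh.MUL i5 no-port MUL/MUL
#4 head=6: mulh.MUL i6 RAW+WAW r4
#5 head=7: ld.MEM i7 RAW r4
#6 head=8: beq.BR+add.ALU i8&i9 pair
#7 head=10: bne.BR+sub.ALU i10&i11 pair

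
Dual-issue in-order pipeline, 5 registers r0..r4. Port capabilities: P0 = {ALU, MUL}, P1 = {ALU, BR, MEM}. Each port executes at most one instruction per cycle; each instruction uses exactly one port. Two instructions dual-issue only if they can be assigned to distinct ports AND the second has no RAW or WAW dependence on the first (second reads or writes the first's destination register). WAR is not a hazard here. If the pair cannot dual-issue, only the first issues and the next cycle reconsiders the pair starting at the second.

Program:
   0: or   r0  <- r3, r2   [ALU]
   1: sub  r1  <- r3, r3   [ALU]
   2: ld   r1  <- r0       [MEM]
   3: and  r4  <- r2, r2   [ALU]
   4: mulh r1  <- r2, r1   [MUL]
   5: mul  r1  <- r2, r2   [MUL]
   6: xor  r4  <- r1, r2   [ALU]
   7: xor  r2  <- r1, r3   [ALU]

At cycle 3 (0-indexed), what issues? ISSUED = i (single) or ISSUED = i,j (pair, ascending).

0. or.ALU/sub.ALU @i0&i1  | 2-wide
1. ld.MEM/and.ALU @i2&i3  | 2-wide
2. mulh.MUL @i4  | no-port MUL/MUL
3. mul.MUL @i5  | RAW r1
4. xor.ALU/xor.ALU @i6&i7  | 2-wide

ISSUED = 5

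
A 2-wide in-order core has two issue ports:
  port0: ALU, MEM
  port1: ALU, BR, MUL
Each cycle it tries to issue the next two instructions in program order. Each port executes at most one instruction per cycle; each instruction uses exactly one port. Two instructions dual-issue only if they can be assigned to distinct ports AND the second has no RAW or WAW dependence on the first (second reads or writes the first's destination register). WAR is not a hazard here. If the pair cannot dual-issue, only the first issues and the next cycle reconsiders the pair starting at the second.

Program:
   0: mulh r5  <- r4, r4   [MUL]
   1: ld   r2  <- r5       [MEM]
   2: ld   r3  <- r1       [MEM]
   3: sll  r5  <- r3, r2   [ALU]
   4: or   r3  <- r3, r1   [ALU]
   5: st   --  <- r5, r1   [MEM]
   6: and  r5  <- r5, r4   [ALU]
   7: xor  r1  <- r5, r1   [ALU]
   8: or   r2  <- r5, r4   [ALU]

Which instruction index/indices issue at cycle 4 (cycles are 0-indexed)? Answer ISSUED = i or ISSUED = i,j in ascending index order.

ISSUED = 5,6

  cy0 -> i0 (mulh) RAW r5
  cy1 -> i1 (ld) no-port MEM/MEM
  cy2 -> i2 (ld) RAW r3
  cy3 -> i3&i4 (sll;or) dual
  cy4 -> i5&i6 (st;and) dual
  cy5 -> i7&i8 (xor;or) dual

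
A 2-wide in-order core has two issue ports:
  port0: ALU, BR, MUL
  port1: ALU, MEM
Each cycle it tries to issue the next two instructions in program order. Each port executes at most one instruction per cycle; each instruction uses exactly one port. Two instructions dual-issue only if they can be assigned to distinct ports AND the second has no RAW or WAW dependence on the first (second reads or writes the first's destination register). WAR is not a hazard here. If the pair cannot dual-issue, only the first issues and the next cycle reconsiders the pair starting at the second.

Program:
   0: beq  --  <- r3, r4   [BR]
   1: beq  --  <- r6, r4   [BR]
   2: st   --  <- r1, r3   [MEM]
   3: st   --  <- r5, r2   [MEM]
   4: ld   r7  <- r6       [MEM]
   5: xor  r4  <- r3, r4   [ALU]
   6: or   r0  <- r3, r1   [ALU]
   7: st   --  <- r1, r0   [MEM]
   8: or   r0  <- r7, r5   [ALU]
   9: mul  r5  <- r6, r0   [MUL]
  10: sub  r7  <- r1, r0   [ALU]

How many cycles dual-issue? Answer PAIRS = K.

c0: i0 beq  no-port BR/BR
c1: i1,i2 beq/st  pair
c2: i3 st  no-port MEM/MEM
c3: i4,i5 ld/xor  pair
c4: i6 or  RAW r0
c5: i7,i8 st/or  pair
c6: i9,i10 mul/sub  pair

PAIRS = 4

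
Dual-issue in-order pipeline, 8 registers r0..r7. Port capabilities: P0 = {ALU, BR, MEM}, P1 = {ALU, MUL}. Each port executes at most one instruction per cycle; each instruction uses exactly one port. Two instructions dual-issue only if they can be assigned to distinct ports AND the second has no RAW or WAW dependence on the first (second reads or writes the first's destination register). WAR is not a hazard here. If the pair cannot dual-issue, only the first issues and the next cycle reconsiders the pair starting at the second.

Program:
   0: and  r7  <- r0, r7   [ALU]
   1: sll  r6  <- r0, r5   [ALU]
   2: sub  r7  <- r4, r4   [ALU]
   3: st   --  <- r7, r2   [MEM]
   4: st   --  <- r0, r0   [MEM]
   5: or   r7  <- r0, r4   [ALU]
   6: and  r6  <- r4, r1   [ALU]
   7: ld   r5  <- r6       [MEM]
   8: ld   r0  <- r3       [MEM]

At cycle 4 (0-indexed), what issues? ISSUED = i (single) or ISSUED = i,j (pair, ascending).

  cy0 -> i0+i1 (and.ALU;sll.ALU) dual
  cy1 -> i2 (sub.ALU) RAW r7
  cy2 -> i3 (st.MEM) no-port MEM/MEM
  cy3 -> i4+i5 (st.MEM;or.ALU) dual
  cy4 -> i6 (and.ALU) RAW r6
  cy5 -> i7 (ld.MEM) no-port MEM/MEM
  cy6 -> i8 (ld.MEM) tail

ISSUED = 6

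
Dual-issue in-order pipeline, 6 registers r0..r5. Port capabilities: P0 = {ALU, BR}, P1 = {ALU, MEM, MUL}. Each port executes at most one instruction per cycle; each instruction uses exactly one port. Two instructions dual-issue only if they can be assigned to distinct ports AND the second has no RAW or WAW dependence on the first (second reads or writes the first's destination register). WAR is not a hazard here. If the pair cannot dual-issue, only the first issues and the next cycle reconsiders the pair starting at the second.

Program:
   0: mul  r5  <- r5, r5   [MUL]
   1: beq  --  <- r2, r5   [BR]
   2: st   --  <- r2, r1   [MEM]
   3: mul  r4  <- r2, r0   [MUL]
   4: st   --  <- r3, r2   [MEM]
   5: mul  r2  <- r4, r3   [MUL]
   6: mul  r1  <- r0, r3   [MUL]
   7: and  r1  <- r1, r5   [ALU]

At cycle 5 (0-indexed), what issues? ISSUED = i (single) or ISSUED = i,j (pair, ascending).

ISSUED = 6

t=0 i0:mul.MUL ; RAW r5
t=1 i1,i2:beq.BR+st.MEM ; pair
t=2 i3:mul.MUL ; no-port MUL/MEM
t=3 i4:st.MEM ; no-port MEM/MUL
t=4 i5:mul.MUL ; no-port MUL/MUL
t=5 i6:mul.MUL ; RAW+WAW r1
t=6 i7:and.ALU ; tail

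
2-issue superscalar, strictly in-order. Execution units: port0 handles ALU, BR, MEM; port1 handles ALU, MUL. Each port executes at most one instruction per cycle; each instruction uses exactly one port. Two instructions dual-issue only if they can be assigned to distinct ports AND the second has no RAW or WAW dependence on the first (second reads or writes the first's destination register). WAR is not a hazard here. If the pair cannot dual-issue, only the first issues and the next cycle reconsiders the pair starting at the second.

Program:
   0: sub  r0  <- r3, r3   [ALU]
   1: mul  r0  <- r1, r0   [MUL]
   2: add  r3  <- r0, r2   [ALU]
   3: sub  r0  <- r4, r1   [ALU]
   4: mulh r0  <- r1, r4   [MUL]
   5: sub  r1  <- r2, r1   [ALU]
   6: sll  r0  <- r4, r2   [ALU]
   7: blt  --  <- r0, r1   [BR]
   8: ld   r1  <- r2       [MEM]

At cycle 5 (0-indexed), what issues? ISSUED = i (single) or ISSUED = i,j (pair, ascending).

t=0 i0:sub.ALU ; RAW+WAW r0
t=1 i1:mul.MUL ; RAW r0
t=2 i2+i3:add.ALU+sub.ALU ; 2-wide
t=3 i4+i5:mulh.MUL+sub.ALU ; 2-wide
t=4 i6:sll.ALU ; RAW r0
t=5 i7:blt.BR ; no-port BR/MEM
t=6 i8:ld.MEM ; tail

ISSUED = 7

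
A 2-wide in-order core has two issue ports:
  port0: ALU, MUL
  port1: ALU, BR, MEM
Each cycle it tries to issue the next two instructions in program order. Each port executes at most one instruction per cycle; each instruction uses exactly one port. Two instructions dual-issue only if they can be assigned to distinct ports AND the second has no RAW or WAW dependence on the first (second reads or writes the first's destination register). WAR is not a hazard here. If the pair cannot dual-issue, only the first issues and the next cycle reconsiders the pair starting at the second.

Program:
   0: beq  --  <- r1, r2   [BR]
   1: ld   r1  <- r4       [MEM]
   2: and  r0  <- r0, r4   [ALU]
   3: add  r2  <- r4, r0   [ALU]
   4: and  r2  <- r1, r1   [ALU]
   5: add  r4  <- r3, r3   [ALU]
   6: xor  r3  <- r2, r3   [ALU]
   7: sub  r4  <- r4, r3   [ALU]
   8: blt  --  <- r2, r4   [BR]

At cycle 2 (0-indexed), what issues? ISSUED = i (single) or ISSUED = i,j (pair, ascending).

ISSUED = 3

#0 head=0: beq i0 no-port BR/MEM
#1 head=1: ld+and i1+i2 2-wide
#2 head=3: add i3 WAW r2
#3 head=4: and+add i4+i5 2-wide
#4 head=6: xor i6 RAW r3
#5 head=7: sub i7 RAW r4
#6 head=8: blt i8 tail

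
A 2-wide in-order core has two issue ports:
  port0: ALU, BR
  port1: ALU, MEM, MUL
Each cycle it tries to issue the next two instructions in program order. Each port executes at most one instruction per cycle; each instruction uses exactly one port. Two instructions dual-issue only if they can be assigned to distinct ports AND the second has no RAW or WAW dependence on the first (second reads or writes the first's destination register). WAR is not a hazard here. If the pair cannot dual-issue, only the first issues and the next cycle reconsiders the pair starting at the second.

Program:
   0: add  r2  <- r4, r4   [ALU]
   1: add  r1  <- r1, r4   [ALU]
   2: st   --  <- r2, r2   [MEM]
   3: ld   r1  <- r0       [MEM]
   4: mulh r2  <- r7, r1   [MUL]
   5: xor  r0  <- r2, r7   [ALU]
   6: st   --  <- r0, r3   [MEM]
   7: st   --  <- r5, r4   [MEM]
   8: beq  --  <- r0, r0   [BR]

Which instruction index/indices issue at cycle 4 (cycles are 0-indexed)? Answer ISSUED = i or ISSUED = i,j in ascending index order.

ISSUED = 5

t=0 i0,i1:add.ALU add.ALU ; 2-wide
t=1 i2:st.MEM ; no-port MEM/MEM
t=2 i3:ld.MEM ; no-port MEM/MUL
t=3 i4:mulh.MUL ; RAW r2
t=4 i5:xor.ALU ; RAW r0
t=5 i6:st.MEM ; no-port MEM/MEM
t=6 i7,i8:st.MEM beq.BR ; 2-wide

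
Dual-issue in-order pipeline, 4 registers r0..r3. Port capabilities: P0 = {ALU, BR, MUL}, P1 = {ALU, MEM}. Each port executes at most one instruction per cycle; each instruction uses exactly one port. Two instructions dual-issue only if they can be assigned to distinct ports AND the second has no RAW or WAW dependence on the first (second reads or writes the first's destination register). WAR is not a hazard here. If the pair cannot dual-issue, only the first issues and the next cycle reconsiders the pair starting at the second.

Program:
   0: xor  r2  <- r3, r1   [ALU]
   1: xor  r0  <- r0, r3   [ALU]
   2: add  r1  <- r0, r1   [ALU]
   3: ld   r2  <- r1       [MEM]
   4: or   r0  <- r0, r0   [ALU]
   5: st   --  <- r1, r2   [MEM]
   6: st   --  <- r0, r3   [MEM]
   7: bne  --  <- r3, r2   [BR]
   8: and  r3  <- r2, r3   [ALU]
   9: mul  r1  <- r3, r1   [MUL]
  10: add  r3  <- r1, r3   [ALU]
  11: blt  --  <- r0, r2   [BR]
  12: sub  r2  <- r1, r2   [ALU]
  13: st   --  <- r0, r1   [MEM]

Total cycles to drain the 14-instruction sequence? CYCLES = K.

c0: i0&i1 xor.ALU+xor.ALU  dual
c1: i2 add.ALU  RAW r1
c2: i3&i4 ld.MEM+or.ALU  dual
c3: i5 st.MEM  no-port MEM/MEM
c4: i6&i7 st.MEM+bne.BR  dual
c5: i8 and.ALU  RAW r3
c6: i9 mul.MUL  RAW r1
c7: i10&i11 add.ALU+blt.BR  dual
c8: i12&i13 sub.ALU+st.MEM  dual

CYCLES = 9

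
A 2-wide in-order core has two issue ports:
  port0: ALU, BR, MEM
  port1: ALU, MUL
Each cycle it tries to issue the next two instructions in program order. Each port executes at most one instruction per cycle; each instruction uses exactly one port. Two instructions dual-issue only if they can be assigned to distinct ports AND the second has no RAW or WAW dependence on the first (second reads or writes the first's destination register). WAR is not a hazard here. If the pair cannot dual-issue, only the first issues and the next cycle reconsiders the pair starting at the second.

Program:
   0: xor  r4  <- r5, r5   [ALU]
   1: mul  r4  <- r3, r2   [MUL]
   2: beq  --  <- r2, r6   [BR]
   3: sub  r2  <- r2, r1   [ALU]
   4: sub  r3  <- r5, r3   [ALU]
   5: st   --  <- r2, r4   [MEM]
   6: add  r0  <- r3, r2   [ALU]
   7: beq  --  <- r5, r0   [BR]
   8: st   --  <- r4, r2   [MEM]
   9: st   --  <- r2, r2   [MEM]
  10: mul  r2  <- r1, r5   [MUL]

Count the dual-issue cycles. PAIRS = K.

PAIRS = 4

#0 head=0: xor.ALU i0 WAW r4
#1 head=1: mul.MUL beq.BR i1+i2 2-wide
#2 head=3: sub.ALU sub.ALU i3+i4 2-wide
#3 head=5: st.MEM add.ALU i5+i6 2-wide
#4 head=7: beq.BR i7 no-port BR/MEM
#5 head=8: st.MEM i8 no-port MEM/MEM
#6 head=9: st.MEM mul.MUL i9+i10 2-wide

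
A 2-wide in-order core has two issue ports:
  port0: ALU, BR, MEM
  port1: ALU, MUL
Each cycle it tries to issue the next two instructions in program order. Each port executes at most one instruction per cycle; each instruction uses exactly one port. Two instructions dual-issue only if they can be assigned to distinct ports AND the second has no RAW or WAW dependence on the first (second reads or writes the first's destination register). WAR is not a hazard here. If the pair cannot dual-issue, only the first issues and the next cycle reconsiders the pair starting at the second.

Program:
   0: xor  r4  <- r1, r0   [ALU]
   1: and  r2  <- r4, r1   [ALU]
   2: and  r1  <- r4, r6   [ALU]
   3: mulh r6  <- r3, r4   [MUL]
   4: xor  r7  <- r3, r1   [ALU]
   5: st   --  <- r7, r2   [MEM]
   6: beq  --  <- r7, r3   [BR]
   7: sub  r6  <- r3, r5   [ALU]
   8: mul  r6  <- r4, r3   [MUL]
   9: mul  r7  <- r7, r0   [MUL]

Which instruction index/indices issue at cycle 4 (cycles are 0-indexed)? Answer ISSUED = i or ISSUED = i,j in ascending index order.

ISSUED = 6,7

[0] i0  xor  -- RAW r4
[1] i1/i2  and;and  -- 2-wide
[2] i3/i4  mulh;xor  -- 2-wide
[3] i5  st  -- no-port MEM/BR
[4] i6/i7  beq;sub  -- 2-wide
[5] i8  mul  -- no-port MUL/MUL
[6] i9  mul  -- tail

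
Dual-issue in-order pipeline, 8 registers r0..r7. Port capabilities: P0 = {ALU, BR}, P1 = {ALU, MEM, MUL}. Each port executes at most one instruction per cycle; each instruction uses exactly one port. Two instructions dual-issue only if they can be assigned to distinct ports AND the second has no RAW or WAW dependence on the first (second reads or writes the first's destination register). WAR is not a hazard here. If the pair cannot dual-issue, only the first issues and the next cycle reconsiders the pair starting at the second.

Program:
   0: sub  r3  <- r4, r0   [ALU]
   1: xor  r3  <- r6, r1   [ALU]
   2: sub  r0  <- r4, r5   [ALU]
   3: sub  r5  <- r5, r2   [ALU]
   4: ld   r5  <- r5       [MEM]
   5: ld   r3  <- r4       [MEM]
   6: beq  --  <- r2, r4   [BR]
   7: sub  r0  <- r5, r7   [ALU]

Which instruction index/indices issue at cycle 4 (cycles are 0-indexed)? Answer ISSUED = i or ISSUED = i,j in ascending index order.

c0: i0 sub.ALU  WAW r3
c1: i1+i2 xor.ALU;sub.ALU  2-wide
c2: i3 sub.ALU  RAW+WAW r5
c3: i4 ld.MEM  no-port MEM/MEM
c4: i5+i6 ld.MEM;beq.BR  2-wide
c5: i7 sub.ALU  tail

ISSUED = 5,6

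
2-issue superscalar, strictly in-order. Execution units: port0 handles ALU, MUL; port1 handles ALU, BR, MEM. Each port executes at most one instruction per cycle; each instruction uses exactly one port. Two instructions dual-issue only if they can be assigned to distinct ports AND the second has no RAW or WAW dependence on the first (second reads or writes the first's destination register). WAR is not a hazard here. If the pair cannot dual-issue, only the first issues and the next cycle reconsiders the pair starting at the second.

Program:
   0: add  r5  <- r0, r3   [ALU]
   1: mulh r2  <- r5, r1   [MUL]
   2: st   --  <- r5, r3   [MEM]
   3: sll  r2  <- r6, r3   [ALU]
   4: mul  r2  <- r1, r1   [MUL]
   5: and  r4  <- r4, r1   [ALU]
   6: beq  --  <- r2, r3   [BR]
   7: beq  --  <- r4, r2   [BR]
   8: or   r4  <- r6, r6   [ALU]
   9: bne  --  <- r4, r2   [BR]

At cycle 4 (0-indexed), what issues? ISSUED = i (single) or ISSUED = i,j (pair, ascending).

0. add @i0  | RAW r5
1. mulh;st @i1+i2  | pair
2. sll @i3  | WAW r2
3. mul;and @i4+i5  | pair
4. beq @i6  | no-port BR/BR
5. beq;or @i7+i8  | pair
6. bne @i9  | tail

ISSUED = 6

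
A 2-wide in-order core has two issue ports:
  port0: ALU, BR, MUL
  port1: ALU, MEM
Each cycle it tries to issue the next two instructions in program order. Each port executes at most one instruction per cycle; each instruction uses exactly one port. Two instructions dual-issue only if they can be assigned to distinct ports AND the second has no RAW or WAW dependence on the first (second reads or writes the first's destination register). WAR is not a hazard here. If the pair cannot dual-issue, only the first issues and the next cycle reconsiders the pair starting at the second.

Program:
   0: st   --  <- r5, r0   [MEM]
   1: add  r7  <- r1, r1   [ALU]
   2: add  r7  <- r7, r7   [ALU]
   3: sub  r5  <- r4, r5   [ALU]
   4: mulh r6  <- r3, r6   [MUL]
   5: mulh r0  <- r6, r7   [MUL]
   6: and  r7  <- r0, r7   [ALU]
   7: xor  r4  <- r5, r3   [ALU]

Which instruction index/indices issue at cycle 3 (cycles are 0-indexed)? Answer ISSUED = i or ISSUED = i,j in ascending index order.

ISSUED = 5

[0] i0+i1  st.MEM add.ALU  -- dual
[1] i2+i3  add.ALU sub.ALU  -- dual
[2] i4  mulh.MUL  -- no-port MUL/MUL
[3] i5  mulh.MUL  -- RAW r0
[4] i6+i7  and.ALU xor.ALU  -- dual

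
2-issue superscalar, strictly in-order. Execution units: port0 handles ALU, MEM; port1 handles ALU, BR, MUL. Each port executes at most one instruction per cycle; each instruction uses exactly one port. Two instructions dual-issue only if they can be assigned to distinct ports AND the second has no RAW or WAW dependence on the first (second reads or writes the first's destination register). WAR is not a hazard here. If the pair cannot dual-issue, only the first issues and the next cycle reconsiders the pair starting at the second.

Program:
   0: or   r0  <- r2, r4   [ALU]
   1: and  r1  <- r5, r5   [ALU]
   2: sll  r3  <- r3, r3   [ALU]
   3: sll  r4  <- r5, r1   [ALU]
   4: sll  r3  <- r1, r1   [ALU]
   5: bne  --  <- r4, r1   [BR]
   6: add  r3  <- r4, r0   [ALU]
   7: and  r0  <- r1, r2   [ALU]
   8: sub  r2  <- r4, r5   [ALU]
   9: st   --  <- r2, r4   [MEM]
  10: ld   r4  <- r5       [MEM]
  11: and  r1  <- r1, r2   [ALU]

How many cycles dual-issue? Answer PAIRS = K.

PAIRS = 5

0. or;and @i0,i1  | 2-wide
1. sll;sll @i2,i3  | 2-wide
2. sll;bne @i4,i5  | 2-wide
3. add;and @i6,i7  | 2-wide
4. sub @i8  | RAW r2
5. st @i9  | no-port MEM/MEM
6. ld;and @i10,i11  | 2-wide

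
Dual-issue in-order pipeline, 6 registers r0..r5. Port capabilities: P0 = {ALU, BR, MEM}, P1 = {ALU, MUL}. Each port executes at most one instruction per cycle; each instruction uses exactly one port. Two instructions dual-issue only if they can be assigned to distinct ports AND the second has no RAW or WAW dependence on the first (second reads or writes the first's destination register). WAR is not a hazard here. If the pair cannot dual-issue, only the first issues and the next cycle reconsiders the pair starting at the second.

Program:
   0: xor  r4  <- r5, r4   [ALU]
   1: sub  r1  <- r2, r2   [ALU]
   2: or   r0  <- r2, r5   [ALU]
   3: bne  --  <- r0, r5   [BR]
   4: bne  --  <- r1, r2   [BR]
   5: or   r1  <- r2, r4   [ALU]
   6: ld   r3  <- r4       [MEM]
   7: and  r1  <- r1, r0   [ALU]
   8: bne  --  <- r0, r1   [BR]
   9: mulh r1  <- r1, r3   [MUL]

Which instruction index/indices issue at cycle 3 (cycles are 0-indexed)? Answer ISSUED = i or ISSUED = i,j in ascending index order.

ISSUED = 4,5

[0] i0/i1  xor.ALU;sub.ALU  -- 2-wide
[1] i2  or.ALU  -- RAW r0
[2] i3  bne.BR  -- no-port BR/BR
[3] i4/i5  bne.BR;or.ALU  -- 2-wide
[4] i6/i7  ld.MEM;and.ALU  -- 2-wide
[5] i8/i9  bne.BR;mulh.MUL  -- 2-wide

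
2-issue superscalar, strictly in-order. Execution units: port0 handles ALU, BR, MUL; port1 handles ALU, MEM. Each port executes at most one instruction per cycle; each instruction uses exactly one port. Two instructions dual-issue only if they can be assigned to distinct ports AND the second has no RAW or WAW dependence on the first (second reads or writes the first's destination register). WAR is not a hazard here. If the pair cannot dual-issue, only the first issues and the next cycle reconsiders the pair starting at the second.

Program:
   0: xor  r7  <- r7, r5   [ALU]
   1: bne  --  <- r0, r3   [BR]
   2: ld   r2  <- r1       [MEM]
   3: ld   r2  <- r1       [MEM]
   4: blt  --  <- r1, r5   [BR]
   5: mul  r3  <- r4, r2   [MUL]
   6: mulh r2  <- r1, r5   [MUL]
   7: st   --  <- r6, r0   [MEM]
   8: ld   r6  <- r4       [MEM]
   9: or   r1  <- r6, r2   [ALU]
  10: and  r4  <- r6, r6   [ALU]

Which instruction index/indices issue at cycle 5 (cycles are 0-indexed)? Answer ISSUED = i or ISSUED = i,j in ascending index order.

0. xor.ALU/bne.BR @i0/i1  | pair
1. ld.MEM @i2  | no-port MEM/MEM
2. ld.MEM/blt.BR @i3/i4  | pair
3. mul.MUL @i5  | no-port MUL/MUL
4. mulh.MUL/st.MEM @i6/i7  | pair
5. ld.MEM @i8  | RAW r6
6. or.ALU/and.ALU @i9/i10  | pair

ISSUED = 8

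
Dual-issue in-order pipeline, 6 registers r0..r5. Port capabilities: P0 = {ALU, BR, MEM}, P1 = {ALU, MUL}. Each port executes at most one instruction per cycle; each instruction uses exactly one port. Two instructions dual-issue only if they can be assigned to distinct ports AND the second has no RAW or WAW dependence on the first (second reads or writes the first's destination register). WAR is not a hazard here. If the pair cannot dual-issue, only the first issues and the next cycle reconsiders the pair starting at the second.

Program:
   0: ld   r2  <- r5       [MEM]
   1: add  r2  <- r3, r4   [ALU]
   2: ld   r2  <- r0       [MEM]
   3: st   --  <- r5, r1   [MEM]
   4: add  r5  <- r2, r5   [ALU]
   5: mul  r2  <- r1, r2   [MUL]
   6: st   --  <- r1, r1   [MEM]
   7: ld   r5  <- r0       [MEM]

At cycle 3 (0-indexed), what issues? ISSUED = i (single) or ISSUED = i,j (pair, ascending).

  cy0 -> i0 (ld) WAW r2
  cy1 -> i1 (add) WAW r2
  cy2 -> i2 (ld) no-port MEM/MEM
  cy3 -> i3,i4 (st add) 2-wide
  cy4 -> i5,i6 (mul st) 2-wide
  cy5 -> i7 (ld) tail

ISSUED = 3,4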